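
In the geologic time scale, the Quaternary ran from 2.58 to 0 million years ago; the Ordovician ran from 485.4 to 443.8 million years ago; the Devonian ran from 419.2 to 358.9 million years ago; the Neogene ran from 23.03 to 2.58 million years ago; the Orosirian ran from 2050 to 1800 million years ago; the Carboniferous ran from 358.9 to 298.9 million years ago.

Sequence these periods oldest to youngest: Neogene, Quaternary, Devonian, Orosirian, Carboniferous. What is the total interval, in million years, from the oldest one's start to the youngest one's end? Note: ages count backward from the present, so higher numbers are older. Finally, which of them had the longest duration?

From the excerpt: Neogene 23.03–2.58; Quaternary 2.58–0; Devonian 419.2–358.9; Orosirian 2050–1800; Carboniferous 358.9–298.9 (Ma).
Larger Ma is earlier, so the oldest is Orosirian and the youngest is Quaternary; oldest to youngest: Orosirian, Devonian, Carboniferous, Neogene, Quaternary.
Oldest start 2050 minus youngest end 0 gives 2050 Myr overall.
Individual lengths (start − end): Quaternary 2.58; Orosirian 250; Neogene 20.45; Carboniferous 60; Devonian 60.3. The largest is Orosirian at 250 Myr.

Orosirian, Devonian, Carboniferous, Neogene, Quaternary; total span 2050 Myr; longest is Orosirian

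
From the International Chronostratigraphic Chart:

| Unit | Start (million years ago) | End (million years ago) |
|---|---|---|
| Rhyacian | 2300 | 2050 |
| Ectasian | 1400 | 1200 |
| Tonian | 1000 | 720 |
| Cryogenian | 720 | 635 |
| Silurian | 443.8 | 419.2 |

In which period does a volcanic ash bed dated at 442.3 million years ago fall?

442.3 Ma lies between 443.8 and 419.2 Ma, so it falls in the Silurian.

Silurian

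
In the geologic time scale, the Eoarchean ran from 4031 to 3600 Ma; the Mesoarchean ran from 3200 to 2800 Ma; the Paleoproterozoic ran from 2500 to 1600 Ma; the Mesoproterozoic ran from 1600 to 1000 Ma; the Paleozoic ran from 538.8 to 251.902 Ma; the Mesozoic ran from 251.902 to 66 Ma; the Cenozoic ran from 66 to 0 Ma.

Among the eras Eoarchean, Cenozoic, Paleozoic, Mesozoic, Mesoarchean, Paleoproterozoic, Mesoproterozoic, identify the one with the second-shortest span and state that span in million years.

Mesozoic, 185.902 million years

Start − end for each: Eoarchean 4031 − 3600 = 431; Cenozoic 66 − 0 = 66; Paleozoic 538.8 − 251.902 = 286.898; Mesozoic 251.902 − 66 = 185.902; Mesoarchean 3200 − 2800 = 400; Paleoproterozoic 2500 − 1600 = 900; Mesoproterozoic 1600 − 1000 = 600.
Ranking these from shortest: Cenozoic < Mesozoic < Paleozoic < Mesoarchean < Eoarchean < Mesoproterozoic < Paleoproterozoic.
Position 2 in that ranking is Mesozoic, which lasted 185.902 Myr.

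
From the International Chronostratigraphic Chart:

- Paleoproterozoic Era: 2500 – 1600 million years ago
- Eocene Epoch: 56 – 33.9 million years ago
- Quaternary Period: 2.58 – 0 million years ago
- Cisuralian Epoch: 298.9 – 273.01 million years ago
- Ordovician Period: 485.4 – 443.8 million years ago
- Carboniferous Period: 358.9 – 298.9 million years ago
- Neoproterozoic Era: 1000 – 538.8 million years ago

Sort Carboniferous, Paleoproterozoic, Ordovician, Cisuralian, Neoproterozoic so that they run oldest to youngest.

Paleoproterozoic, Neoproterozoic, Ordovician, Carboniferous, Cisuralian

Sorting by start age (descending Ma, since larger Ma = older): Paleoproterozoic start 2500, Neoproterozoic start 1000, Ordovician start 485.4, Carboniferous start 358.9, Cisuralian start 298.9.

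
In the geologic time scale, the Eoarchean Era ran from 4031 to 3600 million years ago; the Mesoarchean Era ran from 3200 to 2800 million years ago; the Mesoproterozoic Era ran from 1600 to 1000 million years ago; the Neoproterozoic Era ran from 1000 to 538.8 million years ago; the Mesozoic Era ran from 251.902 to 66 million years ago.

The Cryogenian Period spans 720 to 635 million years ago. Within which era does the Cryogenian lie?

Neoproterozoic

The Cryogenian (720–635 Ma) lies entirely within 1000–538.8 Ma, the Neoproterozoic Era.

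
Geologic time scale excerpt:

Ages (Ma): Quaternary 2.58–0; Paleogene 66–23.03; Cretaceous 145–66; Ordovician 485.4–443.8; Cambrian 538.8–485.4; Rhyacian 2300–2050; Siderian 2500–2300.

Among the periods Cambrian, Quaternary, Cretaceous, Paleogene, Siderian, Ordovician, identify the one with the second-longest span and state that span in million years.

Durations: Cambrian 53.4; Quaternary 2.58; Cretaceous 79; Paleogene 42.97; Siderian 200; Ordovician 41.6 Myr.
Sorted longest-first: Siderian (200), Cretaceous (79), Cambrian (53.4), Paleogene (42.97), Ordovician (41.6), Quaternary (2.58).
The second longest is Cretaceous at 79 Myr.

Cretaceous, 79 million years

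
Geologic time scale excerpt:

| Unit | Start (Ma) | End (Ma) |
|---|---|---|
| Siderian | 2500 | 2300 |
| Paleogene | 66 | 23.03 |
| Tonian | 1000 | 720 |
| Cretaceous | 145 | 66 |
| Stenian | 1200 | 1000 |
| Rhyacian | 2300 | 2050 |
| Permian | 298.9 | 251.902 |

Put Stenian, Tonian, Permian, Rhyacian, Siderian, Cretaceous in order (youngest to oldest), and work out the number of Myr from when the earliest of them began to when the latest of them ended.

Start ages (Ma): Siderian 2500, Rhyacian 2300, Stenian 1200, Tonian 1000, Permian 298.9, Cretaceous 145.
Ordered youngest to oldest: Cretaceous, Permian, Tonian, Stenian, Rhyacian, Siderian.
Span = 2500 − 66 = 2434 Myr.

Cretaceous, Permian, Tonian, Stenian, Rhyacian, Siderian; total span 2434 Myr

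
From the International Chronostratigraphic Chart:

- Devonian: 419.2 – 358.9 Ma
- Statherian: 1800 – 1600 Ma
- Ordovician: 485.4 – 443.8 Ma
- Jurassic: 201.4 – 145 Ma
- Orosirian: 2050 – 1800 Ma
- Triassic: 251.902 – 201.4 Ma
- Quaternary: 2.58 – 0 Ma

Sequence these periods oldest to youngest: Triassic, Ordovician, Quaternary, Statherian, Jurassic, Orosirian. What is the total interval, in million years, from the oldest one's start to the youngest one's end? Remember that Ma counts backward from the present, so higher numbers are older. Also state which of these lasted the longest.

Orosirian → Statherian → Ordovician → Triassic → Jurassic → Quaternary; total span 2050 Myr; longest is Orosirian

Start ages (Ma): Orosirian 2050, Statherian 1800, Ordovician 485.4, Triassic 251.902, Jurassic 201.4, Quaternary 2.58.
Ordered oldest to youngest: Orosirian, Statherian, Ordovician, Triassic, Jurassic, Quaternary.
Span = 2050 − 0 = 2050 Myr.
Durations: Statherian 200, Orosirian 250, Ordovician 41.6, Quaternary 2.58, Triassic 50.502, Jurassic 56.4 → longest is Orosirian (250 Myr).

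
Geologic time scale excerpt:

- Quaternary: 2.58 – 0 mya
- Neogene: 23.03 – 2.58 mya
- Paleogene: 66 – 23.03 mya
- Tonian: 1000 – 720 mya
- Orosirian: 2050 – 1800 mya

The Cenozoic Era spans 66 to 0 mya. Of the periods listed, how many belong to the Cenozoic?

3

Periods inside 66–0 Ma: Paleogene, Neogene, Quaternary — 3 in total.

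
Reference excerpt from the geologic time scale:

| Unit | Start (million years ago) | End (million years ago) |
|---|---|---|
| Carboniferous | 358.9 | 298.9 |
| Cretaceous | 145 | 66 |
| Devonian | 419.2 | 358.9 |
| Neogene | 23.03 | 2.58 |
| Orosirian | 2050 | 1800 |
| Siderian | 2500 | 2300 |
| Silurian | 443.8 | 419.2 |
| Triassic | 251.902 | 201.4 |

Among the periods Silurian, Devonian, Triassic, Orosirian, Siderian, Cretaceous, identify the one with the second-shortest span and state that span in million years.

Triassic, 50.502 million years

Start − end for each: Silurian 443.8 − 419.2 = 24.6; Devonian 419.2 − 358.9 = 60.3; Triassic 251.902 − 201.4 = 50.502; Orosirian 2050 − 1800 = 250; Siderian 2500 − 2300 = 200; Cretaceous 145 − 66 = 79.
Ranking these from shortest: Silurian < Triassic < Devonian < Cretaceous < Siderian < Orosirian.
Position 2 in that ranking is Triassic, which lasted 50.502 Myr.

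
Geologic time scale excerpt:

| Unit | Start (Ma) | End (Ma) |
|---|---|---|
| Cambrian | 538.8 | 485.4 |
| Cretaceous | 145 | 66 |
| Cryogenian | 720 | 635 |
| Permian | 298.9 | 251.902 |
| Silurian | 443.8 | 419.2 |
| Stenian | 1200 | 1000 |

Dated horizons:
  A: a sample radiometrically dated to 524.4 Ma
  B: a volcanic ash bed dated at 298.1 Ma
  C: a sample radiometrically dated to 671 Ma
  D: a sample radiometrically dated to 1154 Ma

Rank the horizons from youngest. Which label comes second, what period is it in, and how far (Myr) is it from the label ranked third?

A, in the Cambrian; 146.6 million years to C

Smaller Ma means younger, so youngest first: B 298.1 < A 524.4 < C 671 < D 1154.
Counting 2 along gives A (524.4 Ma); the excerpt puts that inside the Cambrian, 538.8–485.4 Ma.
Next in line is C (671 Ma), and 671 − 524.4 = 146.6 Myr.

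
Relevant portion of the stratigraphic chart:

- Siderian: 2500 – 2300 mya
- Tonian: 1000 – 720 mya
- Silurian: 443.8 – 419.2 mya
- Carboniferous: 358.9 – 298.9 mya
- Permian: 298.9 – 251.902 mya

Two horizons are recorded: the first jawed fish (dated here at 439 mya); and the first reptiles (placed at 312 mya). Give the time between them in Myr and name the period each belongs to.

Elapsed time: 439 − 312 = 127 Myr.
439 Ma lies within 443.8–419.2 Ma: Silurian.
312 Ma lies within 358.9–298.9 Ma: Carboniferous.

127 million years apart; the first in the Silurian, the second in the Carboniferous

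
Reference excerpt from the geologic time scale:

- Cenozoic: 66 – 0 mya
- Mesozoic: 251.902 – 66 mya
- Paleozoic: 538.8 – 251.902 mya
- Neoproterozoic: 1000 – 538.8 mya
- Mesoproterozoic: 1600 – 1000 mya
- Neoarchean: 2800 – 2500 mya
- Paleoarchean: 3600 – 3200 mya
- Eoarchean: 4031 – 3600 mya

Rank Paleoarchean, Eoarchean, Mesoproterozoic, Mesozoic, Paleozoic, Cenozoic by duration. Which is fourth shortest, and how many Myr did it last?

Paleoarchean, 400 million years

Durations: Paleoarchean 400; Eoarchean 431; Mesoproterozoic 600; Mesozoic 185.902; Paleozoic 286.898; Cenozoic 66 Myr.
Sorted shortest-first: Cenozoic (66), Mesozoic (185.902), Paleozoic (286.898), Paleoarchean (400), Eoarchean (431), Mesoproterozoic (600).
The fourth shortest is Paleoarchean at 400 Myr.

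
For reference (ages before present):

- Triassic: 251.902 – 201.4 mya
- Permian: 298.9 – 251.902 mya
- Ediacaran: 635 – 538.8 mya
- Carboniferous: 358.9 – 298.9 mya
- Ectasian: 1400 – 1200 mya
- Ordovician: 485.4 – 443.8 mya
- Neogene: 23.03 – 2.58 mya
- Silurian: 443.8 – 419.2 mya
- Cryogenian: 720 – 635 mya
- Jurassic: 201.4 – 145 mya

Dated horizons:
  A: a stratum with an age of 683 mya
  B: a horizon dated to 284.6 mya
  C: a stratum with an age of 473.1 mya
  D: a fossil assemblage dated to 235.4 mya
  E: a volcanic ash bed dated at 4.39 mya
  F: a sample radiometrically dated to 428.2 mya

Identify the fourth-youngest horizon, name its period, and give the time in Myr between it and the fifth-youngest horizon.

F, in the Silurian; 44.9 million years to C

Sorted youngest-first by Ma: E (4.39), D (235.4), B (284.6), F (428.2), C (473.1), A (683).
The fourth youngest is F at 428.2 Ma, which lies in 443.8–419.2 Ma: the Silurian.
The fifth youngest is C at 473.1 Ma; separation = |428.2 − 473.1| = 44.9 Myr.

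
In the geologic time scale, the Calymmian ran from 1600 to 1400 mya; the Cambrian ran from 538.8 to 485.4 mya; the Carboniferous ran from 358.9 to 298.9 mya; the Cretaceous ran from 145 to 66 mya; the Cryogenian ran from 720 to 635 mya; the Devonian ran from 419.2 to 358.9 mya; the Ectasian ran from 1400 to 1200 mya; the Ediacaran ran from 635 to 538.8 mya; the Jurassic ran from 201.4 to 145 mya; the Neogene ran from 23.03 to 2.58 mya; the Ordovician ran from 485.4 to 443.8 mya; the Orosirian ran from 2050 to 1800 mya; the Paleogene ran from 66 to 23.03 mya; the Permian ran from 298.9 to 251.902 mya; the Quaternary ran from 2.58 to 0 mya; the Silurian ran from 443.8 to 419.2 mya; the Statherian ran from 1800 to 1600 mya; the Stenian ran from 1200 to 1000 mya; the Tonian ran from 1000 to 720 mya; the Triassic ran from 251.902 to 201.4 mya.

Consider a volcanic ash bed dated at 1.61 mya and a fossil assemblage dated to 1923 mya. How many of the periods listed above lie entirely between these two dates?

The older date is 1923 Ma and the younger is 1.61 Ma.
Periods with start < 1923 and end > 1.61 Ma: Statherian (1800–1600), Calymmian (1600–1400), Ectasian (1400–1200), Stenian (1200–1000), Tonian (1000–720), Cryogenian (720–635), Ediacaran (635–538.8), Cambrian (538.8–485.4), Ordovician (485.4–443.8), Silurian (443.8–419.2), Devonian (419.2–358.9), Carboniferous (358.9–298.9), Permian (298.9–251.902), Triassic (251.902–201.4), Jurassic (201.4–145), Cretaceous (145–66), Paleogene (66–23.03), Neogene (23.03–2.58).
That is 18 complete periods.

18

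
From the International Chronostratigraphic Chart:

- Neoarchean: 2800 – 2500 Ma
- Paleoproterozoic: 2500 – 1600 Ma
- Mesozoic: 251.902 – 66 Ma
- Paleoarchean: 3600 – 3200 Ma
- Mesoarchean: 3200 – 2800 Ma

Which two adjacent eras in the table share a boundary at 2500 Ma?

Neoarchean and Paleoproterozoic

The Neoarchean ends at 2500 Ma and the Paleoproterozoic begins at 2500 Ma, so they share that boundary.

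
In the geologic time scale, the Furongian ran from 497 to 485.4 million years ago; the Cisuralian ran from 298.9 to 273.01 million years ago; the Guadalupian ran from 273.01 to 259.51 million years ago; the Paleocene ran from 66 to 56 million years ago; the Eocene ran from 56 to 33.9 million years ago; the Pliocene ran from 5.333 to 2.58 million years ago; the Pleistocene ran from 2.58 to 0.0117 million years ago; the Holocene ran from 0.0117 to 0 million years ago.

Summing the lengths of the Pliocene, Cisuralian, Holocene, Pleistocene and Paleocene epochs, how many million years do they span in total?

Duration is start − end for each: (5.333 − 2.58) + (298.9 − 273.01) + (0.0117 − 0) + (2.58 − 0.0117) + (66 − 56).
That is 2.753 + 25.89 + 0.0117 + 2.5683 + 10, which totals 41.223 million years.

41.223 million years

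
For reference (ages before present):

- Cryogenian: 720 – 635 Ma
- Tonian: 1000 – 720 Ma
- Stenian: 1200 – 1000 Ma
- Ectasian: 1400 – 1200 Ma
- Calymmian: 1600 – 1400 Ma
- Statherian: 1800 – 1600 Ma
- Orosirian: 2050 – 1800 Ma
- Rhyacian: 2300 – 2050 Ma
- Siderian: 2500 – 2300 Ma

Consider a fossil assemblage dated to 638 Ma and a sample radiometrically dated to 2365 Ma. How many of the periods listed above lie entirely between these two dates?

7

2365 Ma sits inside the Siderian (2500–2300) and 638 Ma inside the Cryogenian (720–635); neither of those is wholly between the two dates.
The listed periods lying completely between them are Rhyacian, Orosirian, Statherian, Calymmian, Ectasian, Stenian, Tonian — 7 in all.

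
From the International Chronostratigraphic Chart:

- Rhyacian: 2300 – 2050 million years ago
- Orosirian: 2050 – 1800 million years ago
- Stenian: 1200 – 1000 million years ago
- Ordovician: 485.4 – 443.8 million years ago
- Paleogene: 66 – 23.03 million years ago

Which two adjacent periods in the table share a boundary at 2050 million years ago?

Rhyacian and Orosirian

The Rhyacian ends at 2050 million years ago and the Orosirian begins at 2050 million years ago, so they share that boundary.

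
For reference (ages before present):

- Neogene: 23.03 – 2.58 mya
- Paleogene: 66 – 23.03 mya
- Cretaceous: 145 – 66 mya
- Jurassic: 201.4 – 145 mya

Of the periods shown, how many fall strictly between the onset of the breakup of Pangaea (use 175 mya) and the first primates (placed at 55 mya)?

175 Ma sits inside the Jurassic (201.4–145) and 55 Ma inside the Paleogene (66–23.03); neither of those is wholly between the two dates.
The listed periods lying completely between them are Cretaceous — 1 in all.

1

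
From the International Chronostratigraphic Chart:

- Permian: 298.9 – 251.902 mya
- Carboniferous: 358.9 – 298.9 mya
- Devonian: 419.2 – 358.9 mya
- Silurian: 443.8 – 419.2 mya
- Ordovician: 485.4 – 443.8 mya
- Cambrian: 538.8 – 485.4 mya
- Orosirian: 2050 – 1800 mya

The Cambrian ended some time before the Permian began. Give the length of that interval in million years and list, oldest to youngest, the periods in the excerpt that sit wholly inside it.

186.5 million years; Ordovician, Silurian, Devonian, Carboniferous

The Cambrian closes at 485.4 Ma and the Permian opens at 298.9 Ma, so the interval is 485.4 − 298.9 = 186.5 Myr.
A period fits inside if it starts at or after 485.4 Ma and ends at or before 298.9 Ma; oldest first that gives Ordovician, Silurian, Devonian, Carboniferous.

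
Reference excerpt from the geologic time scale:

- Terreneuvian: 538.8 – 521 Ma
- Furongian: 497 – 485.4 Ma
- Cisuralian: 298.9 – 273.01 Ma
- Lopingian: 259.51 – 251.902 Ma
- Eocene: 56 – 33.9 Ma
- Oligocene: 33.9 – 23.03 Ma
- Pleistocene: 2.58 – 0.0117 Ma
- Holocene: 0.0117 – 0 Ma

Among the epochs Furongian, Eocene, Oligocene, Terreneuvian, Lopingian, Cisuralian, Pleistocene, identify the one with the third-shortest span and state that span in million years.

Durations: Furongian 11.6; Eocene 22.1; Oligocene 10.87; Terreneuvian 17.8; Lopingian 7.608; Cisuralian 25.89; Pleistocene 2.5683 Myr.
Sorted shortest-first: Pleistocene (2.5683), Lopingian (7.608), Oligocene (10.87), Furongian (11.6), Terreneuvian (17.8), Eocene (22.1), Cisuralian (25.89).
The third shortest is Oligocene at 10.87 Myr.

Oligocene, 10.87 million years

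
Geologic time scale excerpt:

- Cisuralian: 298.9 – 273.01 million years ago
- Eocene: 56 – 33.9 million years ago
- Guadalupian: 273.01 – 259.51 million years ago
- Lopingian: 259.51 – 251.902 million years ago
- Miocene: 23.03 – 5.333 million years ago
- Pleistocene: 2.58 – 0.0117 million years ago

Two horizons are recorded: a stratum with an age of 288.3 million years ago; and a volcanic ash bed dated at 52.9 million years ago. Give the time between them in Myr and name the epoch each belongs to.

Elapsed time: 288.3 − 52.9 = 235.4 Myr.
288.3 Ma lies within 298.9–273.01 Ma: Cisuralian.
52.9 Ma lies within 56–33.9 Ma: Eocene.

235.4 million years apart; the first in the Cisuralian, the second in the Eocene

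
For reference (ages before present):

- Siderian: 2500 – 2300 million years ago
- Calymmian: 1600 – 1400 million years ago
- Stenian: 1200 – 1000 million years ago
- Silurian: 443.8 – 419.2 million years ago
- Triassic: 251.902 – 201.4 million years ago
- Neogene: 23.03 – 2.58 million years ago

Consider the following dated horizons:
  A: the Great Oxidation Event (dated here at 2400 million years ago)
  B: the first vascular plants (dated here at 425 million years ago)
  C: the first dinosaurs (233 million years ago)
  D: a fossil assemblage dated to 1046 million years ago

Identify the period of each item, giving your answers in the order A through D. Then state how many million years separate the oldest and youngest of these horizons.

Match each age against the start–end ranges in the excerpt: A = 2400 Ma → Siderian (2500–2300); B = 425 Ma → Silurian (443.8–419.2); C = 233 Ma → Triassic (251.902–201.4); D = 1046 Ma → Stenian (1200–1000).
The largest age is 2400 Ma and the smallest is 233 Ma; their difference is 2167 Myr.

A — Siderian; B — Silurian; C — Triassic; D — Stenian; span 2167 million years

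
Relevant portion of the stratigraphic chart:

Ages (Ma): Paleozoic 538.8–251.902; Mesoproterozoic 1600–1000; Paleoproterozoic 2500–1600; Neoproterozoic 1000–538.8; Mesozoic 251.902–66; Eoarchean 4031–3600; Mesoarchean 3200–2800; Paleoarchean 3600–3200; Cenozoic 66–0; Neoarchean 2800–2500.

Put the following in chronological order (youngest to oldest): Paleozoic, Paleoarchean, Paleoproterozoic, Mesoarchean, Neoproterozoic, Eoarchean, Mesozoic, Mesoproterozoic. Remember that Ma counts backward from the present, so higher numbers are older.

Sorting by start age (ascending Ma, since larger Ma = older): Mesozoic start 251.902, Paleozoic start 538.8, Neoproterozoic start 1000, Mesoproterozoic start 1600, Paleoproterozoic start 2500, Mesoarchean start 3200, Paleoarchean start 3600, Eoarchean start 4031.

Mesozoic → Paleozoic → Neoproterozoic → Mesoproterozoic → Paleoproterozoic → Mesoarchean → Paleoarchean → Eoarchean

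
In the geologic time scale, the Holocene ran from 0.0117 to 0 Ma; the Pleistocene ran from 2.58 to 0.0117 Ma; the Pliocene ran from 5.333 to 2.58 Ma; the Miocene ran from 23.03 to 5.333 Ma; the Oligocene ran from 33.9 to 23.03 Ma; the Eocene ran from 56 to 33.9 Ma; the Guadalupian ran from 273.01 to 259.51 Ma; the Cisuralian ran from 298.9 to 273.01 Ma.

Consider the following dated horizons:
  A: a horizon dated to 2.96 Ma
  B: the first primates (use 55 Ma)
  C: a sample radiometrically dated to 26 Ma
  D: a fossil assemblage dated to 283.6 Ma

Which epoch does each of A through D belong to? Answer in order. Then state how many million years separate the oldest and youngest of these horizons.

A: 2.96 Ma lies in 5.333–2.58 Ma, so Pliocene.
B: 55 Ma lies in 56–33.9 Ma, so Eocene.
C: 26 Ma lies in 33.9–23.03 Ma, so Oligocene.
D: 283.6 Ma lies in 298.9–273.01 Ma, so Cisuralian.
Oldest = 283.6 Ma, youngest = 2.96 Ma → span 280.64 Myr.

A — Pliocene; B — Eocene; C — Oligocene; D — Cisuralian; span 280.64 million years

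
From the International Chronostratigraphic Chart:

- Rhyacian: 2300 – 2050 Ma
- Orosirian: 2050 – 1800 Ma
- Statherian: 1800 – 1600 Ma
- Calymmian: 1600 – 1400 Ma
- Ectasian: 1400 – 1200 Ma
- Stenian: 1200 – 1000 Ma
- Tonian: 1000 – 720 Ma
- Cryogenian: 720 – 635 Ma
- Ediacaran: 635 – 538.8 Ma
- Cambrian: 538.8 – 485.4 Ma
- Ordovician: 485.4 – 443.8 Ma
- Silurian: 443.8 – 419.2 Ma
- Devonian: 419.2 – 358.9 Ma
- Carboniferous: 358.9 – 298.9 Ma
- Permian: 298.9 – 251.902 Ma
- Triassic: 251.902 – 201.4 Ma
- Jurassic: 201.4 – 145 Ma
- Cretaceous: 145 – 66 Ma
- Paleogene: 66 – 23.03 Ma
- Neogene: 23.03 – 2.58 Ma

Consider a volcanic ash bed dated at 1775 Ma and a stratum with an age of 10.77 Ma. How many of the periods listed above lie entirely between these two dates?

The older date is 1775 Ma and the younger is 10.77 Ma.
Periods with start < 1775 and end > 10.77 Ma: Calymmian (1600–1400), Ectasian (1400–1200), Stenian (1200–1000), Tonian (1000–720), Cryogenian (720–635), Ediacaran (635–538.8), Cambrian (538.8–485.4), Ordovician (485.4–443.8), Silurian (443.8–419.2), Devonian (419.2–358.9), Carboniferous (358.9–298.9), Permian (298.9–251.902), Triassic (251.902–201.4), Jurassic (201.4–145), Cretaceous (145–66), Paleogene (66–23.03).
That is 16 complete periods.

16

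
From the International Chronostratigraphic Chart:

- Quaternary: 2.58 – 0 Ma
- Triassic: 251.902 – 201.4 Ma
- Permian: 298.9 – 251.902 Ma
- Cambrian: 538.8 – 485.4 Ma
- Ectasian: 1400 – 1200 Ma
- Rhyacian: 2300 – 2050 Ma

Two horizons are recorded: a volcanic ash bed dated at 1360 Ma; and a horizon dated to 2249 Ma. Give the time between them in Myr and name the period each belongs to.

Elapsed time: 2249 − 1360 = 889 Myr.
1360 Ma lies within 1400–1200 Ma: Ectasian.
2249 Ma lies within 2300–2050 Ma: Rhyacian.

889 million years apart; the first in the Ectasian, the second in the Rhyacian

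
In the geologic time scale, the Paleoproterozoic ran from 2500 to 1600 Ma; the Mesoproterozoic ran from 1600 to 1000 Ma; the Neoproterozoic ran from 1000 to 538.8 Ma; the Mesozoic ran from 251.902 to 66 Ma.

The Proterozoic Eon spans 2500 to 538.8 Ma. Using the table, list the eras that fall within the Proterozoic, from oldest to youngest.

Eras with both bounds inside 2500–538.8 Ma: Paleoproterozoic (2500–1600), Mesoproterozoic (1600–1000), Neoproterozoic (1000–538.8).

Paleoproterozoic, Mesoproterozoic, Neoproterozoic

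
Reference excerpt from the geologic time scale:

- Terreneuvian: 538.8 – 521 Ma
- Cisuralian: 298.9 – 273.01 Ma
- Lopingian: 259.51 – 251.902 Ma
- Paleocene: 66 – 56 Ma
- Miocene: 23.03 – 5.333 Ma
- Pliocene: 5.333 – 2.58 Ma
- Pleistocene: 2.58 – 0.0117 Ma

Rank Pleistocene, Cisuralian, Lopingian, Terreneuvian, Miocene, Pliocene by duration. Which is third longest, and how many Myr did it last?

Miocene, 17.697 million years

Durations: Pleistocene 2.5683; Cisuralian 25.89; Lopingian 7.608; Terreneuvian 17.8; Miocene 17.697; Pliocene 2.753 Myr.
Sorted longest-first: Cisuralian (25.89), Terreneuvian (17.8), Miocene (17.697), Lopingian (7.608), Pliocene (2.753), Pleistocene (2.5683).
The third longest is Miocene at 17.697 Myr.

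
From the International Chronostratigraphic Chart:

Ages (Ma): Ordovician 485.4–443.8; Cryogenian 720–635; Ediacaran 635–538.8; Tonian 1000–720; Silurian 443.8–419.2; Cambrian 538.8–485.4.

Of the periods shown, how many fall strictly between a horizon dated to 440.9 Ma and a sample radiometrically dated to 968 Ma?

968 Ma sits inside the Tonian (1000–720) and 440.9 Ma inside the Silurian (443.8–419.2); neither of those is wholly between the two dates.
The listed periods lying completely between them are Cryogenian, Ediacaran, Cambrian, Ordovician — 4 in all.

4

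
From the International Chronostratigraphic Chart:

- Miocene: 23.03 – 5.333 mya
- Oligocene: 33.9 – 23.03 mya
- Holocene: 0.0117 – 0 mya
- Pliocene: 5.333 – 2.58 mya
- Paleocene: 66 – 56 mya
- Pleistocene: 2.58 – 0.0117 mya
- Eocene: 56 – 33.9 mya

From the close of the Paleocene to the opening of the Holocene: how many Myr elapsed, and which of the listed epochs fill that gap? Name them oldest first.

End of Paleocene = 56 Ma; start of Holocene = 0.0117 Ma.
Gap = 56 − 0.0117 = 55.9883 Myr.
Epochs wholly inside 56–0.0117 Ma: Eocene (56–33.9), Oligocene (33.9–23.03), Miocene (23.03–5.333), Pliocene (5.333–2.58), Pleistocene (2.58–0.0117).

55.9883 million years; Eocene, Oligocene, Miocene, Pliocene, Pleistocene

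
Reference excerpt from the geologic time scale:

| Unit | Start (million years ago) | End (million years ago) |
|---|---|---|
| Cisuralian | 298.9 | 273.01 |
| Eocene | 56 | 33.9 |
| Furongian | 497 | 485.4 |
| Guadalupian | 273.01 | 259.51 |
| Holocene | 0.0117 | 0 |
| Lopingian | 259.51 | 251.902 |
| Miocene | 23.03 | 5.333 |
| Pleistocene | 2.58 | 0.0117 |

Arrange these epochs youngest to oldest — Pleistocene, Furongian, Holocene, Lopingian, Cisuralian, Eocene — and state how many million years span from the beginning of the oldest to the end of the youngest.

From the excerpt: Pleistocene 2.58–0.0117; Furongian 497–485.4; Holocene 0.0117–0; Lopingian 259.51–251.902; Cisuralian 298.9–273.01; Eocene 56–33.9 (Ma).
Larger Ma is earlier, so the oldest is Furongian and the youngest is Holocene; youngest to oldest: Holocene, Pleistocene, Eocene, Lopingian, Cisuralian, Furongian.
Oldest start 497 minus youngest end 0 gives 497 Myr overall.

Holocene, Pleistocene, Eocene, Lopingian, Cisuralian, Furongian; total span 497 Myr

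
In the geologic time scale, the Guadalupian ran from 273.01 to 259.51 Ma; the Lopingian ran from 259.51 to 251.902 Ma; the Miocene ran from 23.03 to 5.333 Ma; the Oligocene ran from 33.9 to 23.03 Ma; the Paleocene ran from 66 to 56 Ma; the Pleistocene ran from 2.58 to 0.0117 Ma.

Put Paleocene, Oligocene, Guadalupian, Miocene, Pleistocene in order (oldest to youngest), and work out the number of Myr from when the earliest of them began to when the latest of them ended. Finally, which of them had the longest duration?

Start ages (Ma): Guadalupian 273.01, Paleocene 66, Oligocene 33.9, Miocene 23.03, Pleistocene 2.58.
Ordered oldest to youngest: Guadalupian, Paleocene, Oligocene, Miocene, Pleistocene.
Span = 273.01 − 0.0117 = 272.9983 Myr.
Durations: Oligocene 10.87, Miocene 17.697, Guadalupian 13.5, Paleocene 10, Pleistocene 2.5683 → longest is Miocene (17.697 Myr).

Guadalupian, Paleocene, Oligocene, Miocene, Pleistocene; total span 272.9983 Myr; longest is Miocene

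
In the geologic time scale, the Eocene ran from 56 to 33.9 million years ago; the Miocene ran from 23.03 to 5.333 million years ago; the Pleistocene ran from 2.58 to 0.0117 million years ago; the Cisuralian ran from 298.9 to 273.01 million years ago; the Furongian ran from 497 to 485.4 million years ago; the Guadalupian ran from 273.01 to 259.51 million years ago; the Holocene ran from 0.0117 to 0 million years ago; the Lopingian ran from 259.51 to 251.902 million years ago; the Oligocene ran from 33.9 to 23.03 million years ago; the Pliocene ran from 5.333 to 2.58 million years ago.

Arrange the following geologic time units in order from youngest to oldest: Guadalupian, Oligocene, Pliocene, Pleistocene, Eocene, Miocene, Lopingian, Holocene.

The oldest of these is Guadalupian (starts 273.01 Ma) and the youngest is Holocene (ends 0 Ma).
In between, by decreasing start age: Lopingian (259.51), Eocene (56), Oligocene (33.9), Miocene (23.03), Pliocene (5.333), Pleistocene (2.58).
Listing youngest first means reversing that sequence.

Holocene, Pleistocene, Pliocene, Miocene, Oligocene, Eocene, Lopingian, Guadalupian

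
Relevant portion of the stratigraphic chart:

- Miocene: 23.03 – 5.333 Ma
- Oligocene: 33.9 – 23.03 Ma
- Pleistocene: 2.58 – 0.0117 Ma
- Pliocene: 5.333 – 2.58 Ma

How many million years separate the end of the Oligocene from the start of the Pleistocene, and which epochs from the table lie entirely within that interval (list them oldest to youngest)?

End of Oligocene = 23.03 Ma; start of Pleistocene = 2.58 Ma.
Gap = 23.03 − 2.58 = 20.45 Myr.
Epochs wholly inside 23.03–2.58 Ma: Miocene (23.03–5.333), Pliocene (5.333–2.58).

20.45 million years; Miocene, Pliocene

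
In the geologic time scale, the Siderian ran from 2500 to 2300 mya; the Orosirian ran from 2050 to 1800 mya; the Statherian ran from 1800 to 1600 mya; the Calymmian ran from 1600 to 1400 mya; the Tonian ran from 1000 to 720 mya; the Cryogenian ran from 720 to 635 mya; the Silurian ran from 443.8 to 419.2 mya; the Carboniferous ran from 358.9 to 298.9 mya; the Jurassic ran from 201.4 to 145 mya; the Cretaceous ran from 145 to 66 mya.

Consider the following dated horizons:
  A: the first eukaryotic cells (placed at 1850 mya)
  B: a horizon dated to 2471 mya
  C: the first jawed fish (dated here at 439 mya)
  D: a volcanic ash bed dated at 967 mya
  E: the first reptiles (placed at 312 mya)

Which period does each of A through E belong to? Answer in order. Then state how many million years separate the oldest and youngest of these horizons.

A — Orosirian; B — Siderian; C — Silurian; D — Tonian; E — Carboniferous; span 2159 million years

A: 1850 Ma lies in 2050–1800 Ma, so Orosirian.
B: 2471 Ma lies in 2500–2300 Ma, so Siderian.
C: 439 Ma lies in 443.8–419.2 Ma, so Silurian.
D: 967 Ma lies in 1000–720 Ma, so Tonian.
E: 312 Ma lies in 358.9–298.9 Ma, so Carboniferous.
Oldest = 2471 Ma, youngest = 312 Ma → span 2159 Myr.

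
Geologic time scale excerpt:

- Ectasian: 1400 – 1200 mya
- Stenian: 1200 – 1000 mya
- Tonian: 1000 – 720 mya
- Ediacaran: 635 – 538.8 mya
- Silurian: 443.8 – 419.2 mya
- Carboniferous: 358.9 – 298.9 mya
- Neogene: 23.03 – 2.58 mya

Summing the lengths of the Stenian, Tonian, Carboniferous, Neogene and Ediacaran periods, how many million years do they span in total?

Duration is start − end for each: (1200 − 1000) + (1000 − 720) + (358.9 − 298.9) + (23.03 − 2.58) + (635 − 538.8).
That is 200 + 280 + 60 + 20.45 + 96.2, which totals 656.65 million years.

656.65 million years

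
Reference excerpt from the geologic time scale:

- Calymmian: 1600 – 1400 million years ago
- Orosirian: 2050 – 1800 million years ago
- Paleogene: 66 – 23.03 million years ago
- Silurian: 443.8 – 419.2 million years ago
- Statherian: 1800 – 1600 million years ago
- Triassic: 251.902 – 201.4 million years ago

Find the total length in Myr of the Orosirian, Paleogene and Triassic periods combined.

Each duration: Orosirian = 250; Paleogene = 42.97; Triassic = 50.502.
Sum: 250 + 42.97 + 50.502 = 343.472 Myr.

343.472 million years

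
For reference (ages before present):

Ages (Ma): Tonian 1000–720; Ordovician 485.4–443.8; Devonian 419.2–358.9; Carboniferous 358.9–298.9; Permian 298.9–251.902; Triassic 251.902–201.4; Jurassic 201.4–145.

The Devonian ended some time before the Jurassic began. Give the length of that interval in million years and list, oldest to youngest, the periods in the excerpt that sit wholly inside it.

157.5 million years; Carboniferous, Permian, Triassic

The Devonian closes at 358.9 Ma and the Jurassic opens at 201.4 Ma, so the interval is 358.9 − 201.4 = 157.5 Myr.
A period fits inside if it starts at or after 358.9 Ma and ends at or before 201.4 Ma; oldest first that gives Carboniferous, Permian, Triassic.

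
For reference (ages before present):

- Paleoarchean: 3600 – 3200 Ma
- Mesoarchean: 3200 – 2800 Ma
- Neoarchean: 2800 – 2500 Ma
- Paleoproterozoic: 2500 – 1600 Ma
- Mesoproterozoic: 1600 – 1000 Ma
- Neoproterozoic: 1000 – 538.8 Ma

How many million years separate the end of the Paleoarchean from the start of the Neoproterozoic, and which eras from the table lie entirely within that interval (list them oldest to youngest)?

2200 million years; Mesoarchean, Neoarchean, Paleoproterozoic, Mesoproterozoic

End of Paleoarchean = 3200 Ma; start of Neoproterozoic = 1000 Ma.
Gap = 3200 − 1000 = 2200 Myr.
Eras wholly inside 3200–1000 Ma: Mesoarchean (3200–2800), Neoarchean (2800–2500), Paleoproterozoic (2500–1600), Mesoproterozoic (1600–1000).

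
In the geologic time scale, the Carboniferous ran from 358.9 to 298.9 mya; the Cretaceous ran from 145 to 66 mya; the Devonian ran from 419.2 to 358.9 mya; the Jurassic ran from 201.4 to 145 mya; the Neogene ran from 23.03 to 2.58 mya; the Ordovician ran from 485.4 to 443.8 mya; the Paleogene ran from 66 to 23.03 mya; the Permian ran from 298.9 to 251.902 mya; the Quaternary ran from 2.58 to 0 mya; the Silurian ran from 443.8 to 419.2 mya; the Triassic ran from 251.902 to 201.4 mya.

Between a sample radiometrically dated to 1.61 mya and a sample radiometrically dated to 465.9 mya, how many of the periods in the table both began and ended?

9

The older date is 465.9 Ma and the younger is 1.61 Ma.
Periods with start < 465.9 and end > 1.61 Ma: Silurian (443.8–419.2), Devonian (419.2–358.9), Carboniferous (358.9–298.9), Permian (298.9–251.902), Triassic (251.902–201.4), Jurassic (201.4–145), Cretaceous (145–66), Paleogene (66–23.03), Neogene (23.03–2.58).
That is 9 complete periods.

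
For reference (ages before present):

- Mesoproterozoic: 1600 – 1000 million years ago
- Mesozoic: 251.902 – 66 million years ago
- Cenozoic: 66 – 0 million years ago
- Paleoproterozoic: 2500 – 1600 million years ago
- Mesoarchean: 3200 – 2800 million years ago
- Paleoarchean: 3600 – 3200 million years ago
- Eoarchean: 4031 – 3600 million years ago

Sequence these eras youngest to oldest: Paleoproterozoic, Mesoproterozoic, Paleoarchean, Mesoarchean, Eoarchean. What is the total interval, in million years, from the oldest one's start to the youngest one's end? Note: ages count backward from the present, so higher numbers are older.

Mesoproterozoic → Paleoproterozoic → Mesoarchean → Paleoarchean → Eoarchean; total span 3031 Myr

From the excerpt: Paleoproterozoic 2500–1600; Mesoproterozoic 1600–1000; Paleoarchean 3600–3200; Mesoarchean 3200–2800; Eoarchean 4031–3600 (Ma).
Larger Ma is earlier, so the oldest is Eoarchean and the youngest is Mesoproterozoic; youngest to oldest: Mesoproterozoic, Paleoproterozoic, Mesoarchean, Paleoarchean, Eoarchean.
Oldest start 4031 minus youngest end 1000 gives 3031 Myr overall.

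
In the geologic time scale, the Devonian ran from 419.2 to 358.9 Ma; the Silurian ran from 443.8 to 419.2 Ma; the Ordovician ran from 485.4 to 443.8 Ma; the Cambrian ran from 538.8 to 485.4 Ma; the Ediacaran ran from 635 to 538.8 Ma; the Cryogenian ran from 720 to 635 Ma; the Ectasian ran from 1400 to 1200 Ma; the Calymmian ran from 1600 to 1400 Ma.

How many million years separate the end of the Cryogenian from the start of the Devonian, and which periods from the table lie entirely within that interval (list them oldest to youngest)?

215.8 million years; Ediacaran, Cambrian, Ordovician, Silurian

End of Cryogenian = 635 Ma; start of Devonian = 419.2 Ma.
Gap = 635 − 419.2 = 215.8 Myr.
Periods wholly inside 635–419.2 Ma: Ediacaran (635–538.8), Cambrian (538.8–485.4), Ordovician (485.4–443.8), Silurian (443.8–419.2).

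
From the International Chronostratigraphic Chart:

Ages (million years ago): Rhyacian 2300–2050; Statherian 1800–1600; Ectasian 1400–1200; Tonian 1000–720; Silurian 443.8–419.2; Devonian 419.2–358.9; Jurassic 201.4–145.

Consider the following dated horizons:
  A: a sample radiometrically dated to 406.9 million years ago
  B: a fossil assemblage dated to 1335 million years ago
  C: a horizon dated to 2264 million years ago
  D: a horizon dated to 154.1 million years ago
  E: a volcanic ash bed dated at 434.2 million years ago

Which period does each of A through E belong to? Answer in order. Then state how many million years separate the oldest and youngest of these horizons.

A: 406.9 Ma lies in 419.2–358.9 Ma, so Devonian.
B: 1335 Ma lies in 1400–1200 Ma, so Ectasian.
C: 2264 Ma lies in 2300–2050 Ma, so Rhyacian.
D: 154.1 Ma lies in 201.4–145 Ma, so Jurassic.
E: 434.2 Ma lies in 443.8–419.2 Ma, so Silurian.
Oldest = 2264 Ma, youngest = 154.1 Ma → span 2109.9 Myr.

A — Devonian; B — Ectasian; C — Rhyacian; D — Jurassic; E — Silurian; span 2109.9 million years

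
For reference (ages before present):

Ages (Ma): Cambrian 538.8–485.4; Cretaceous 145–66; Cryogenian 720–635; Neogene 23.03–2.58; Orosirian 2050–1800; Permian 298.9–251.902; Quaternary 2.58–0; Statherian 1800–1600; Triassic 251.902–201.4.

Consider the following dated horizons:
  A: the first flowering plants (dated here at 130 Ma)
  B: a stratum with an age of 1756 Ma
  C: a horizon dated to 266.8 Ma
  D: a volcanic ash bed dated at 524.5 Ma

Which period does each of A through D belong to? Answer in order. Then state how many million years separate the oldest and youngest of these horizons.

A — Cretaceous; B — Statherian; C — Permian; D — Cambrian; span 1626 million years

A: 130 Ma lies in 145–66 Ma, so Cretaceous.
B: 1756 Ma lies in 1800–1600 Ma, so Statherian.
C: 266.8 Ma lies in 298.9–251.902 Ma, so Permian.
D: 524.5 Ma lies in 538.8–485.4 Ma, so Cambrian.
Oldest = 1756 Ma, youngest = 130 Ma → span 1626 Myr.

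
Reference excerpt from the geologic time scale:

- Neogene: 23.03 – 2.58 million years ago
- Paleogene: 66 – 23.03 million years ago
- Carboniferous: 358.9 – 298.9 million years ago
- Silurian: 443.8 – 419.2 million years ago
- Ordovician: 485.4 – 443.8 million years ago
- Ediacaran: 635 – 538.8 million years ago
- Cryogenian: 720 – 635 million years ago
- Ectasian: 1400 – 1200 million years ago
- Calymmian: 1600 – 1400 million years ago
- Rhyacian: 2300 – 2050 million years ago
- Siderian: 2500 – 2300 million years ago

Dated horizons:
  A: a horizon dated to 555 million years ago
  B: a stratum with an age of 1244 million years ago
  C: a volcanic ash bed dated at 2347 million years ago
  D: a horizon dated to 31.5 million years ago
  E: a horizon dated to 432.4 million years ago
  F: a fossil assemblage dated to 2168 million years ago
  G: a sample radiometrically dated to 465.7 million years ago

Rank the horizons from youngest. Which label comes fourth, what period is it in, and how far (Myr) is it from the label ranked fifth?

Sorted youngest-first by Ma: D (31.5), E (432.4), G (465.7), A (555), B (1244), F (2168), C (2347).
The fourth youngest is A at 555 Ma, which lies in 635–538.8 Ma: the Ediacaran.
The fifth youngest is B at 1244 Ma; separation = |555 − 1244| = 689 Myr.

A, in the Ediacaran; 689 million years to B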